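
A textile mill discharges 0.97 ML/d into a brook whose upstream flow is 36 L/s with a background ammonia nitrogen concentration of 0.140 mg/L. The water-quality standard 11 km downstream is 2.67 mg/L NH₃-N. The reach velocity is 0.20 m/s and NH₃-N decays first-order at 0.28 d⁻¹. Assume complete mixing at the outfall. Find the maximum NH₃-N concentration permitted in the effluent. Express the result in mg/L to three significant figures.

13.0 mg/L

0.97 ML/d = 0.01123 m³/s.
36 L/s = 0.036 m³/s.
Travel time to the compliance point: t = 1.1e+04/0.20 = 5.5e+04 s = 0.6366 d; decay factor exp(−0.28·0.6366) = 0.8367.
So the concentration just after mixing may be at most 2.67/0.8367 = 3.191 mg/L.
Mass balance: 3.191·0.04723 = 0.01123·Cₑ + 0.036·0.14.
Cₑ = (0.1507 − 0.00504) / 0.01123 = 12.97 mg/L.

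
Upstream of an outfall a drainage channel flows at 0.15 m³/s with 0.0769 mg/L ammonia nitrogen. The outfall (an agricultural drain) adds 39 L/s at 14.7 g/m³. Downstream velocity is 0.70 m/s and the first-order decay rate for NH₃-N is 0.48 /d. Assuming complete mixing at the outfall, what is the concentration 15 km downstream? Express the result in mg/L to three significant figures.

2.75 mg/L

39 L/s = 0.039 m³/s.
After complete mixing, C₀ = (0.039·14.7 + 0.15·0.0769) / 0.189 = 3.094 mg/L.
Travel time t = 1.5e+04 m / 0.70 m/s = 2.143e+04 s = 0.248 d.
C = 3.094·exp(−0.48·0.248) = 3.094·0.8878 = 2.747 mg/L.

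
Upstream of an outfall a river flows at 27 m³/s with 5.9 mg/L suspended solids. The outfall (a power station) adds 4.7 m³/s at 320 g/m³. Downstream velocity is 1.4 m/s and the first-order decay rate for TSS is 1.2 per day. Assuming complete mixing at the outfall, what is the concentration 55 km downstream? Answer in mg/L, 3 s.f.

After complete mixing, C₀ = (4.7·320 + 27·5.9) / 31.7 = 52.47 mg/L.
Travel time t = 5.5e+04 m / 1.4 m/s = 3.929e+04 s = 0.4547 d.
C = 52.47·exp(−1.2·0.4547) = 52.47·0.5795 = 30.41 mg/L.

30.4 mg/L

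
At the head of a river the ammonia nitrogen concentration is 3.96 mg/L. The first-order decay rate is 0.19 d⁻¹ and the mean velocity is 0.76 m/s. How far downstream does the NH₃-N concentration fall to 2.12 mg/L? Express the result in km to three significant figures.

From C = C₀·e^(−kt), t = ln(C₀/C)/k = ln(3.96/2.12)/0.19 = 0.6248/0.19 = 3.289 d.
Distance = v·t = 0.76 m/s × 2.841e+05 s = 2.159e+05 m = 215.9 km.

216 km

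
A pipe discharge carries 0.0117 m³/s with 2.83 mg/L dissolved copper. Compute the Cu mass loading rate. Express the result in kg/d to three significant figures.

Mass flux = Q·C = 0.0117 m³/s × 2.83 g/m³ = 0.03311 g/s.
= 0.03311 g/s × 86.4 = 2.861 kg/d.

2.86 kg/d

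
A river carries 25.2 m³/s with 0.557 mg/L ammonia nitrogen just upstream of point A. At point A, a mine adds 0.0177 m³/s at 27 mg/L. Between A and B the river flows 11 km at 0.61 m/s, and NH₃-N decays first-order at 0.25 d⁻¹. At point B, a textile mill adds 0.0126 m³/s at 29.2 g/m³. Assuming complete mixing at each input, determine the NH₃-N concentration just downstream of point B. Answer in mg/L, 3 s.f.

After input A: C = (25.2·0.557 + 0.0177·27) / 25.22 = 0.5756 mg/L.
Over the 11 km reach to input B (t = 1.803e+04 s = 0.2087 d), decay gives C = 0.5756·exp(−0.25·0.2087) = 0.5463 mg/L.
After input B: C = (25.22·0.5463 + 0.0126·29.2) / 25.23 = 0.5606 mg/L.

0.561 mg/L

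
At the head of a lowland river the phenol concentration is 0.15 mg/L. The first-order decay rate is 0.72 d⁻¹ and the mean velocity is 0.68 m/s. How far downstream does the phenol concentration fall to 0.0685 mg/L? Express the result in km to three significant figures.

From C = C₀·e^(−kt), t = ln(C₀/C)/k = ln(0.15/0.0685)/0.72 = 0.7838/0.72 = 1.089 d.
Distance = v·t = 0.68 m/s × 9.406e+04 s = 6.396e+04 m = 63.96 km.

64.0 km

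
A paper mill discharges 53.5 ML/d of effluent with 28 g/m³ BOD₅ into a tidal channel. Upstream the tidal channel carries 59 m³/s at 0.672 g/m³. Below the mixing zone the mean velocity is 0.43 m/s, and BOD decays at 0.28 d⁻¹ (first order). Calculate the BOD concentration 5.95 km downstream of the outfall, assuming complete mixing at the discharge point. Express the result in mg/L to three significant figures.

53.5 ML/d = 0.6192 m³/s.
After complete mixing, C₀ = (0.6192·28 + 59·0.672) / 59.62 = 0.9558 mg/L.
Travel time t = 5950 m / 0.43 m/s = 1.384e+04 s = 0.1602 d.
C = 0.9558·exp(−0.28·0.1602) = 0.9558·0.9561 = 0.9139 mg/L.

0.914 mg/L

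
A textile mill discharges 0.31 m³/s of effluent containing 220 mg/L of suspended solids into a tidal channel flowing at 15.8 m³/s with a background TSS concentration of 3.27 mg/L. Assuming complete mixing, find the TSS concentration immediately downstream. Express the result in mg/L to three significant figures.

By mass balance at complete mixing, C = (0.31·220 + 15.8·3.27) / (0.31 + 15.8) = 119.9/16.11 = 7.44 mg/L.

7.44 mg/L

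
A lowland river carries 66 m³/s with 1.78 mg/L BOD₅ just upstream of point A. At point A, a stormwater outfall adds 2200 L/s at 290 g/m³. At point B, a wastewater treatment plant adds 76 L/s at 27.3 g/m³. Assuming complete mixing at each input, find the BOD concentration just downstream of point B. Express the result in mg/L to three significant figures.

2200 L/s = 2.2 m³/s.
After input A: C = (66·1.78 + 2.2·290) / 68.2 = 11.08 mg/L.
76 L/s = 0.076 m³/s.
After input B: C = (68.2·11.08 + 0.076·27.3) / 68.28 = 11.1 mg/L.

11.1 mg/L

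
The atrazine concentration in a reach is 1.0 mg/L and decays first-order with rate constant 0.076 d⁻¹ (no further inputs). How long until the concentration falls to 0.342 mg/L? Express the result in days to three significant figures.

t = ln(C₀/C)/k = ln(1.0/0.342)/0.076 = 1.073/0.076 = 14.12 d.

14.1 d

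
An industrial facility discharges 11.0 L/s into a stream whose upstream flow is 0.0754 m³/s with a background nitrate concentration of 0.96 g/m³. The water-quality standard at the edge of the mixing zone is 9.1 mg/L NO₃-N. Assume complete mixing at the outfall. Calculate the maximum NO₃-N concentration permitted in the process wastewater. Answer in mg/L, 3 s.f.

11.0 L/s = 0.011 m³/s.
Mass balance: 9.1·0.0864 = 0.011·Cₑ + 0.0754·0.96.
Cₑ = (0.7862 − 0.07238) / 0.011 = 64.9 mg/L.

64.9 mg/L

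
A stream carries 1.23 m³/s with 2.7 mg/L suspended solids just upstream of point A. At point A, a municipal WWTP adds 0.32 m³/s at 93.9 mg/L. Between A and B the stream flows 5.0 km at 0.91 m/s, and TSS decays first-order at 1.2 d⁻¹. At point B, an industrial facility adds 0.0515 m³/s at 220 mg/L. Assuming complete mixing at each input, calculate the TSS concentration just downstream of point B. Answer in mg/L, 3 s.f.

26.4 mg/L

After input A: C = (1.23·2.7 + 0.32·93.9) / 1.55 = 21.53 mg/L.
Over the 5.0 km reach to input B (t = 5495 s = 0.06359 d), decay gives C = 21.53·exp(−1.2·0.06359) = 19.95 mg/L.
After input B: C = (1.55·19.95 + 0.0515·220) / 1.602 = 26.38 mg/L.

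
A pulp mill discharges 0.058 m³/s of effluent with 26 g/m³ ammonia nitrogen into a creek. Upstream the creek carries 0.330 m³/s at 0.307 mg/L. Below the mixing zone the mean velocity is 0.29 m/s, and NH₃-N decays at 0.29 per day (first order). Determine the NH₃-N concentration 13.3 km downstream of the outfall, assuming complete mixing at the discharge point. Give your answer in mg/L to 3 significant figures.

3.56 mg/L

After complete mixing, C₀ = (0.058·26 + 0.33·0.307) / 0.388 = 4.148 mg/L.
Travel time t = 1.33e+04 m / 0.29 m/s = 4.586e+04 s = 0.5308 d.
C = 4.148·exp(−0.29·0.5308) = 4.148·0.8573 = 3.556 mg/L.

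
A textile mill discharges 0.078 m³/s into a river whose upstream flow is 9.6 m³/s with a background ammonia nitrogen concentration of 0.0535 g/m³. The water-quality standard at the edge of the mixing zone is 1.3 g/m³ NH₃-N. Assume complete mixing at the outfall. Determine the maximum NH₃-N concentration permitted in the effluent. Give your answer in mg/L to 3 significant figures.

Mass balance: 1.3·9.678 = 0.078·Cₑ + 9.6·0.0535.
Cₑ = (12.58 − 0.5136) / 0.078 = 154.7 mg/L.

155 mg/L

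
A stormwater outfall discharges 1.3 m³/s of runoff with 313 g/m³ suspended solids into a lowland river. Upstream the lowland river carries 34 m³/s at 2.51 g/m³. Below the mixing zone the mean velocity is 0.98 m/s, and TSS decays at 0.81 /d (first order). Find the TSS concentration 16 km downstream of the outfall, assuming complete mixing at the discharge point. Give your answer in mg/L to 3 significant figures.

After complete mixing, C₀ = (1.3·313 + 34·2.51) / 35.3 = 13.94 mg/L.
Travel time t = 1.6e+04 m / 0.98 m/s = 1.633e+04 s = 0.189 d.
C = 13.94·exp(−0.81·0.189) = 13.94·0.8581 = 11.97 mg/L.

12.0 mg/L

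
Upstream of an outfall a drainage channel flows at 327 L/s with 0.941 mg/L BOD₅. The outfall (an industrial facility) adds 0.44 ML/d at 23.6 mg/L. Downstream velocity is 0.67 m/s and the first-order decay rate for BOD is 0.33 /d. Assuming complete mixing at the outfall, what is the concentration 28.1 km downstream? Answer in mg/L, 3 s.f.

0.44 ML/d = 0.005093 m³/s.
327 L/s = 0.327 m³/s.
After complete mixing, C₀ = (0.005093·23.6 + 0.327·0.941) / 0.3321 = 1.288 mg/L.
Travel time t = 2.81e+04 m / 0.67 m/s = 4.194e+04 s = 0.4854 d.
C = 1.288·exp(−0.33·0.4854) = 1.288·0.852 = 1.098 mg/L.

1.10 mg/L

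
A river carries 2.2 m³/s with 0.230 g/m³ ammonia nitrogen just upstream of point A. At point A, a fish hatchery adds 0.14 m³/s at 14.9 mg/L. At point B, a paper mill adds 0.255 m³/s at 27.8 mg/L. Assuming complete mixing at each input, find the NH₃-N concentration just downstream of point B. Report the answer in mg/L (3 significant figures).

After input A: C = (2.2·0.23 + 0.14·14.9) / 2.34 = 1.108 mg/L.
After input B: C = (2.34·1.108 + 0.255·27.8) / 2.595 = 3.731 mg/L.

3.73 mg/L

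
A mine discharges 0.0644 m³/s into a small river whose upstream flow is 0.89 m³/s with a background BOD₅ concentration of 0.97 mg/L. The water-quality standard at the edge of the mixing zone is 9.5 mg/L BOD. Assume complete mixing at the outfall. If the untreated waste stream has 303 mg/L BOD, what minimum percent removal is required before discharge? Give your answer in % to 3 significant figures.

58.0 %

Mass balance: 9.5·0.9544 = 0.0644·Cₑ + 0.89·0.97.
Cₑ = (9.067 − 0.8633) / 0.0644 = 127.4 mg/L.
Required removal = 1 − 127.4/303 = 57.96 %.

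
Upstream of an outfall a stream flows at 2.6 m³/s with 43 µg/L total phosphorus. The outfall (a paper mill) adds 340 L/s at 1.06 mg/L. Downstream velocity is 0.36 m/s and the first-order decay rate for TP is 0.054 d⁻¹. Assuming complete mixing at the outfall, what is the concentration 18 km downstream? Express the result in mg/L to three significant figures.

340 L/s = 0.34 m³/s.
43 µg/L = 0.043 mg/L.
After complete mixing, C₀ = (0.34·1.06 + 2.6·0.043) / 2.94 = 0.1606 mg/L.
Travel time t = 1.8e+04 m / 0.36 m/s = 5e+04 s = 0.5787 d.
C = 0.1606·exp(−0.054·0.5787) = 0.1606·0.9692 = 0.1557 mg/L.

0.156 mg/L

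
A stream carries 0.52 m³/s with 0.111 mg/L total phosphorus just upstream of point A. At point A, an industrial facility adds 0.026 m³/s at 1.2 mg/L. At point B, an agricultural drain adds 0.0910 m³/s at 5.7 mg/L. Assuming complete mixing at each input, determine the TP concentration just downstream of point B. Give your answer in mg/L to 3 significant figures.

0.954 mg/L

After input A: C = (0.52·0.111 + 0.026·1.2) / 0.546 = 0.1629 mg/L.
After input B: C = (0.546·0.1629 + 0.091·5.7) / 0.637 = 0.9539 mg/L.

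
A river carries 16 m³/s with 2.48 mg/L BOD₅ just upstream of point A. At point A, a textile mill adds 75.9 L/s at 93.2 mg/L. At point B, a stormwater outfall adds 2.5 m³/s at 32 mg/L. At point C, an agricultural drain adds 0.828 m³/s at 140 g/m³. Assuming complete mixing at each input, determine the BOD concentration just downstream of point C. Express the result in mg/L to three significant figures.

12.5 mg/L

75.9 L/s = 0.0759 m³/s.
After input A: C = (16·2.48 + 0.0759·93.2) / 16.08 = 2.908 mg/L.
After input B: C = (16.08·2.908 + 2.5·32) / 18.58 = 6.824 mg/L.
After input C: C = (18.58·6.824 + 0.828·140) / 19.4 = 12.51 mg/L.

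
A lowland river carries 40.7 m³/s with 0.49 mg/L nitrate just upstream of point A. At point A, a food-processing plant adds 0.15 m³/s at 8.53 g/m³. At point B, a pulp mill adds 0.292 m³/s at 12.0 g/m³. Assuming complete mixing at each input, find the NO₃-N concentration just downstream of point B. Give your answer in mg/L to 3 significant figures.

After input A: C = (40.7·0.49 + 0.15·8.53) / 40.85 = 0.5195 mg/L.
After input B: C = (40.85·0.5195 + 0.292·12) / 41.14 = 0.601 mg/L.

0.601 mg/L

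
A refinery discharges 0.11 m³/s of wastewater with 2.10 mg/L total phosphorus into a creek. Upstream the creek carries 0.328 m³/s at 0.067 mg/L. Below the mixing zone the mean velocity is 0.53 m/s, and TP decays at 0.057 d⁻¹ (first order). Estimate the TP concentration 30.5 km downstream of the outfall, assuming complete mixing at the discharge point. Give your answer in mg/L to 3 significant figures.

0.556 mg/L

After complete mixing, C₀ = (0.11·2.1 + 0.328·0.067) / 0.438 = 0.5776 mg/L.
Travel time t = 3.05e+04 m / 0.53 m/s = 5.755e+04 s = 0.6661 d.
C = 0.5776·exp(−0.057·0.6661) = 0.5776·0.9627 = 0.5561 mg/L.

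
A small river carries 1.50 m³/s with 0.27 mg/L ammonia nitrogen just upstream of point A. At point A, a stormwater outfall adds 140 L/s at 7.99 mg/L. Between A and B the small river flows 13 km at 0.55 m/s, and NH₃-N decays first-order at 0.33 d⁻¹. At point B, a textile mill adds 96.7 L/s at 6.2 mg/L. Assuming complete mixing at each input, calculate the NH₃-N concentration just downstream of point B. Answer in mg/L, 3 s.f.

140 L/s = 0.14 m³/s.
After input A: C = (1.5·0.27 + 0.14·7.99) / 1.64 = 0.929 mg/L.
Over the 13 km reach to input B (t = 2.364e+04 s = 0.2736 d), decay gives C = 0.929·exp(−0.33·0.2736) = 0.8488 mg/L.
96.7 L/s = 0.0967 m³/s.
After input B: C = (1.64·0.8488 + 0.0967·6.2) / 1.737 = 1.147 mg/L.

1.15 mg/L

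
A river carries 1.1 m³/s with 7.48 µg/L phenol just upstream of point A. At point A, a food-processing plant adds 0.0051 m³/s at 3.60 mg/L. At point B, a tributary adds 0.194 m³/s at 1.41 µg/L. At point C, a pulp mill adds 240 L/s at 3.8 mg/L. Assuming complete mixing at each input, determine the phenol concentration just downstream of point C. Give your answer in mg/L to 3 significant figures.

0.610 mg/L

7.48 µg/L = 0.00748 mg/L.
After input A: C = (1.1·0.00748 + 0.0051·3.6) / 1.105 = 0.02406 mg/L.
1.41 µg/L = 0.00141 mg/L.
After input B: C = (1.105·0.02406 + 0.194·0.00141) / 1.299 = 0.02068 mg/L.
240 L/s = 0.24 m³/s.
After input C: C = (1.299·0.02068 + 0.24·3.8) / 1.539 = 0.61 mg/L.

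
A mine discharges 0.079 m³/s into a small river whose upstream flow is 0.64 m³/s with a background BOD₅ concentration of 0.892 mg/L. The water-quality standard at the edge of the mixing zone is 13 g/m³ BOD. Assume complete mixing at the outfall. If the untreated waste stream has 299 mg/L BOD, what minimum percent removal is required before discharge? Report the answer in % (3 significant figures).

62.8 %

Mass balance: 13·0.719 = 0.079·Cₑ + 0.64·0.892.
Cₑ = (9.347 − 0.5709) / 0.079 = 111.1 mg/L.
Required removal = 1 − 111.1/299 = 62.85 %.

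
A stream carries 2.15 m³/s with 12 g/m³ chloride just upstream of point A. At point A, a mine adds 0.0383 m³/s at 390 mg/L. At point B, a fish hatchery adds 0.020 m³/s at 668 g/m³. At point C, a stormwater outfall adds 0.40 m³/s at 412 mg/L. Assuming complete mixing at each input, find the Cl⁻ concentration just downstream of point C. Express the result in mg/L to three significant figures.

After input A: C = (2.15·12 + 0.0383·390) / 2.188 = 18.62 mg/L.
After input B: C = (2.188·18.62 + 0.02·668) / 2.208 = 24.5 mg/L.
After input C: C = (2.208·24.5 + 0.4·412) / 2.608 = 83.92 mg/L.

83.9 mg/L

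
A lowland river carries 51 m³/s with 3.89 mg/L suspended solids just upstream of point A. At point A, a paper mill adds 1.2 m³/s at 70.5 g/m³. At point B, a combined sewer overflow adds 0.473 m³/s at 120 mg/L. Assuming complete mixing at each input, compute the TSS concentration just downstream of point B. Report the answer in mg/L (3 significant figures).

After input A: C = (51·3.89 + 1.2·70.5) / 52.2 = 5.421 mg/L.
After input B: C = (52.2·5.421 + 0.473·120) / 52.67 = 6.45 mg/L.

6.45 mg/L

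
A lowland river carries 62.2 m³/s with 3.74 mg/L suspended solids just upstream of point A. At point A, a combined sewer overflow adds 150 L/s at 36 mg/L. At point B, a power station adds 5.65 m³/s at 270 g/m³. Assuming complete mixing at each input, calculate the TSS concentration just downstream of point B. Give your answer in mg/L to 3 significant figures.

25.9 mg/L

150 L/s = 0.15 m³/s.
After input A: C = (62.2·3.74 + 0.15·36) / 62.35 = 3.818 mg/L.
After input B: C = (62.35·3.818 + 5.65·270) / 68 = 25.93 mg/L.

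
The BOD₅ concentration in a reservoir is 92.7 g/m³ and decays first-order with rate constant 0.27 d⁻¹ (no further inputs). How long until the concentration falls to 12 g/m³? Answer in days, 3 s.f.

7.57 d

t = ln(C₀/C)/k = ln(92.7/12)/0.27 = 2.044/0.27 = 7.572 d.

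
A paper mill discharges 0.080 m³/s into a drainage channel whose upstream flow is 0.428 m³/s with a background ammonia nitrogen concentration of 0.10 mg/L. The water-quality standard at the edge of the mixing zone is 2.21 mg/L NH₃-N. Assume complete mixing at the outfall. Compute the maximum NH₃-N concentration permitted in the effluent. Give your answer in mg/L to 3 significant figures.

Mass balance: 2.21·0.508 = 0.08·Cₑ + 0.428·0.1.
Cₑ = (1.123 − 0.0428) / 0.08 = 13.5 mg/L.

13.5 mg/L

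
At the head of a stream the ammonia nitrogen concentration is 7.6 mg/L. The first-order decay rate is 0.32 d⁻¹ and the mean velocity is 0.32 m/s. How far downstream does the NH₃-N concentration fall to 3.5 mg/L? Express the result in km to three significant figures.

From C = C₀·e^(−kt), t = ln(C₀/C)/k = ln(7.6/3.5)/0.32 = 0.7754/0.32 = 2.423 d.
Distance = v·t = 0.32 m/s × 2.094e+05 s = 6.699e+04 m = 66.99 km.

67.0 km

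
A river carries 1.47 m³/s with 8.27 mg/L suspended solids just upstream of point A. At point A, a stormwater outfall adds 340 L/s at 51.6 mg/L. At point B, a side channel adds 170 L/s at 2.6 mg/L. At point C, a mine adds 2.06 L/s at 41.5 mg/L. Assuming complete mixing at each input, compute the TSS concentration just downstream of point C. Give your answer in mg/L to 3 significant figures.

340 L/s = 0.34 m³/s.
After input A: C = (1.47·8.27 + 0.34·51.6) / 1.81 = 16.41 mg/L.
170 L/s = 0.17 m³/s.
After input B: C = (1.81·16.41 + 0.17·2.6) / 1.98 = 15.22 mg/L.
2.06 L/s = 0.00206 m³/s.
After input C: C = (1.98·15.22 + 0.00206·41.5) / 1.982 = 15.25 mg/L.

15.3 mg/L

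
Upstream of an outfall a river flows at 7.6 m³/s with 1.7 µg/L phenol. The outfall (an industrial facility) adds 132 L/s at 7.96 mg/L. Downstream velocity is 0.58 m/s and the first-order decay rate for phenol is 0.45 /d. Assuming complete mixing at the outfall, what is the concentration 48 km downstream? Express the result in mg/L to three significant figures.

132 L/s = 0.132 m³/s.
1.7 µg/L = 0.0017 mg/L.
After complete mixing, C₀ = (0.132·7.96 + 7.6·0.0017) / 7.732 = 0.1376 mg/L.
Travel time t = 4.8e+04 m / 0.58 m/s = 8.276e+04 s = 0.9579 d.
C = 0.1376·exp(−0.45·0.9579) = 0.1376·0.6498 = 0.08939 mg/L.

0.0894 mg/L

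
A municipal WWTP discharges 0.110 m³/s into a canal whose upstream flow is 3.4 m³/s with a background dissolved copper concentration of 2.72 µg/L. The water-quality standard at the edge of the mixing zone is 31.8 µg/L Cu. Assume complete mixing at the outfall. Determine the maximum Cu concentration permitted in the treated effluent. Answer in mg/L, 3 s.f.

2.72 µg/L = 0.00272 mg/L.
31.8 µg/L = 0.0318 mg/L.
Mass balance: 0.0318·3.51 = 0.11·Cₑ + 3.4·0.00272.
Cₑ = (0.1116 − 0.009248) / 0.11 = 0.9306 mg/L.

0.931 mg/L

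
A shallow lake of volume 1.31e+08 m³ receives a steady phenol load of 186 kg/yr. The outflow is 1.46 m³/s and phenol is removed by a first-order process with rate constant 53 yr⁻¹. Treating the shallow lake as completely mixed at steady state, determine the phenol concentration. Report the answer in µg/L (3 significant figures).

Outflow Q = 1.46 m³/s × 3.156e+07 s/yr = 4.607e+07 m³/yr.
Steady-state CSTR mass balance: W = Q·C + k·V·C, so C = W/(Q + kV).
Q + kV = 4.607e+07 + 53·1.31e+08 = 6.989e+09 m³/yr.
C = 186/6.989e+09 = 2.661e-08 kg/m³ = 2.661e-05 mg/L = 0.02661 µg/L.

0.0266 µg/L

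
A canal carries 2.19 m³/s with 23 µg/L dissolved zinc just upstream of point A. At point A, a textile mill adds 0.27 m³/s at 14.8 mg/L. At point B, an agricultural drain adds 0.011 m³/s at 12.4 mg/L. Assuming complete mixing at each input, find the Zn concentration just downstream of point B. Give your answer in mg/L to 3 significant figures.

1.69 mg/L

23 µg/L = 0.023 mg/L.
After input A: C = (2.19·0.023 + 0.27·14.8) / 2.46 = 1.645 mg/L.
After input B: C = (2.46·1.645 + 0.011·12.4) / 2.471 = 1.693 mg/L.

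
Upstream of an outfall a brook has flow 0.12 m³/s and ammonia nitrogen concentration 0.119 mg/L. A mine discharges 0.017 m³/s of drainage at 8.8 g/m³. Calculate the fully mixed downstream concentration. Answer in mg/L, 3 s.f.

1.20 mg/L

By mass balance at complete mixing, C = (0.017·8.8 + 0.12·0.119) / (0.017 + 0.12) = 0.1639/0.137 = 1.196 mg/L.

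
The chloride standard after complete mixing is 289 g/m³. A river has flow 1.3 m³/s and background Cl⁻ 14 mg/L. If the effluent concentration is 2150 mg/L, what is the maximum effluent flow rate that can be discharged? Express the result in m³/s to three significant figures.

Mass balance at complete mixing: C_std·(Q_w + Q_r) = Q_w·C_e + Q_r·C_b.
Rearranging, Q_w = Q_r·(C_std − C_b)/(C_e − C_std) = 1.3·(289 − 14) / (2150 − 289) = 0.1921 m³/s.

0.192 m³/s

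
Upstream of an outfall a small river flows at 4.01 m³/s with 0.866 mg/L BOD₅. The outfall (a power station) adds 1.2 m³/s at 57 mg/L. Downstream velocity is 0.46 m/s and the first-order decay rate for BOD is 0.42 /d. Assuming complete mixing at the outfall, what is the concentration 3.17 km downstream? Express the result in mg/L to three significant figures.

After complete mixing, C₀ = (1.2·57 + 4.01·0.866) / 5.21 = 13.8 mg/L.
Travel time t = 3170 m / 0.46 m/s = 6891 s = 0.07976 d.
C = 13.8·exp(−0.42·0.07976) = 13.8·0.9671 = 13.34 mg/L.

13.3 mg/L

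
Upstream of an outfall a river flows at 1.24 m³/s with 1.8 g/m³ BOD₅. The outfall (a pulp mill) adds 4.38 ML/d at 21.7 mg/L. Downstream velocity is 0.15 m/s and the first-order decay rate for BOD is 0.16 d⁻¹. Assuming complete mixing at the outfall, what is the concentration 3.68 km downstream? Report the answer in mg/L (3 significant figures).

2.47 mg/L

4.38 ML/d = 0.05069 m³/s.
After complete mixing, C₀ = (0.05069·21.7 + 1.24·1.8) / 1.291 = 2.582 mg/L.
Travel time t = 3680 m / 0.15 m/s = 2.453e+04 s = 0.284 d.
C = 2.582·exp(−0.16·0.284) = 2.582·0.9556 = 2.467 mg/L.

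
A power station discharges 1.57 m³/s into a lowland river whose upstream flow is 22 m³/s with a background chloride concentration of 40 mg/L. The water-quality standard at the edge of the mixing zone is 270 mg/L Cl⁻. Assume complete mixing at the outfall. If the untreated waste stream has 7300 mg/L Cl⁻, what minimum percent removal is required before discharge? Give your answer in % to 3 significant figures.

52.2 %

Mass balance: 270·23.57 = 1.57·Cₑ + 22·40.
Cₑ = (6364 − 880) / 1.57 = 3493 mg/L.
Required removal = 1 − 3493/7300 = 52.15 %.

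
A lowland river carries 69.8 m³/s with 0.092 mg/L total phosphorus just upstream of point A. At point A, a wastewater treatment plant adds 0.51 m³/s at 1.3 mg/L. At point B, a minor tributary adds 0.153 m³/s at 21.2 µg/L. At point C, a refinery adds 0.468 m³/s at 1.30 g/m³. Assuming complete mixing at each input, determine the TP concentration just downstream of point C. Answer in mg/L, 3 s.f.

After input A: C = (69.8·0.092 + 0.51·1.3) / 70.31 = 0.1008 mg/L.
21.2 µg/L = 0.0212 mg/L.
After input B: C = (70.31·0.1008 + 0.153·0.0212) / 70.46 = 0.1006 mg/L.
After input C: C = (70.46·0.1006 + 0.468·1.3) / 70.93 = 0.1085 mg/L.

0.109 mg/L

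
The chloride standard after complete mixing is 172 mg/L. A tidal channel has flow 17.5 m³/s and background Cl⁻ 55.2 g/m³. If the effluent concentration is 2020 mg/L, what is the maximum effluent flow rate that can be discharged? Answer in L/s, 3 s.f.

1110 L/s

Mass balance at complete mixing: C_std·(Q_w + Q_r) = Q_w·C_e + Q_r·C_b.
Rearranging, Q_w = Q_r·(C_std − C_b)/(C_e − C_std) = 17.5·(172 − 55.2) / (2020 − 172) = 1.106 m³/s.
= 1106 L/s.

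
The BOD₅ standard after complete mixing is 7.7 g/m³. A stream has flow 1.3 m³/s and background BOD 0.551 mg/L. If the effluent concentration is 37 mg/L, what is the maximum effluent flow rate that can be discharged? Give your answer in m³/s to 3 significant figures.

Mass balance at complete mixing: C_std·(Q_w + Q_r) = Q_w·C_e + Q_r·C_b.
Rearranging, Q_w = Q_r·(C_std − C_b)/(C_e − C_std) = 1.3·(7.7 − 0.551) / (37 − 7.7) = 0.3172 m³/s.

0.317 m³/s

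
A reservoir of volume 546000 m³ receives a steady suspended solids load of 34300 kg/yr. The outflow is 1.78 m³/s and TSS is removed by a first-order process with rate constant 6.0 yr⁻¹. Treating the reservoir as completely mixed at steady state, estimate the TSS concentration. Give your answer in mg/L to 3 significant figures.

0.577 mg/L

Outflow Q = 1.78 m³/s × 3.156e+07 s/yr = 5.617e+07 m³/yr.
Steady-state CSTR mass balance: W = Q·C + k·V·C, so C = W/(Q + kV).
Q + kV = 5.617e+07 + 6.0·546000 = 5.945e+07 m³/yr.
C = 34300/5.945e+07 = 0.000577 kg/m³ = 0.577 mg/L.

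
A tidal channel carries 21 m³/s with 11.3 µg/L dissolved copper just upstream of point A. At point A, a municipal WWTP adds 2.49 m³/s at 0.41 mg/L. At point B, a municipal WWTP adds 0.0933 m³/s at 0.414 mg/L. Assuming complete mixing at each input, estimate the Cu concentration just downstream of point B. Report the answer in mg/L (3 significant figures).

0.0550 mg/L

11.3 µg/L = 0.0113 mg/L.
After input A: C = (21·0.0113 + 2.49·0.41) / 23.49 = 0.05356 mg/L.
After input B: C = (23.49·0.05356 + 0.0933·0.414) / 23.58 = 0.05499 mg/L.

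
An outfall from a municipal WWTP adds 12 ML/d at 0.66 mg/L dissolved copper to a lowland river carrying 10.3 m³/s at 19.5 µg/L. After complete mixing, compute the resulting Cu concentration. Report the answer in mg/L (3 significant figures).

0.0280 mg/L

12 ML/d = 0.1389 m³/s.
19.5 µg/L = 0.0195 mg/L.
Flow-weighted mixing gives C = (0.1389·0.66 + 10.3·0.0195) / (0.1389 + 10.3) = 0.2925/10.44 = 0.02802 mg/L.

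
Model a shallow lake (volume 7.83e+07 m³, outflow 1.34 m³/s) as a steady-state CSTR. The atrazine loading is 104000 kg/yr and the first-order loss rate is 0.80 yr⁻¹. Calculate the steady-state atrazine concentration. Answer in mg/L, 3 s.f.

Outflow Q = 1.34 m³/s × 3.156e+07 s/yr = 4.229e+07 m³/yr.
Steady-state CSTR mass balance: W = Q·C + k·V·C, so C = W/(Q + kV).
Q + kV = 4.229e+07 + 0.80·7.83e+07 = 1.049e+08 m³/yr.
C = 104000/1.049e+08 = 0.0009912 kg/m³ = 0.9912 mg/L.

0.991 mg/L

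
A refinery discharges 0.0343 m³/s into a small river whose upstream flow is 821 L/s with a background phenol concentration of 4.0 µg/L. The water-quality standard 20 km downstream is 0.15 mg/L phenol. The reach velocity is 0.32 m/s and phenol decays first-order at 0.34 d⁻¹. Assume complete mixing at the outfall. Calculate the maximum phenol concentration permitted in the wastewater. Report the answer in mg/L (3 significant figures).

4.69 mg/L

821 L/s = 0.821 m³/s.
4.0 µg/L = 0.004 mg/L.
Travel time to the compliance point: t = 2e+04/0.32 = 6.25e+04 s = 0.7234 d; decay factor exp(−0.34·0.7234) = 0.782.
So the concentration just after mixing may be at most 0.15/0.782 = 0.1918 mg/L.
Mass balance: 0.1918·0.8553 = 0.0343·Cₑ + 0.821·0.004.
Cₑ = (0.1641 − 0.003284) / 0.0343 = 4.688 mg/L.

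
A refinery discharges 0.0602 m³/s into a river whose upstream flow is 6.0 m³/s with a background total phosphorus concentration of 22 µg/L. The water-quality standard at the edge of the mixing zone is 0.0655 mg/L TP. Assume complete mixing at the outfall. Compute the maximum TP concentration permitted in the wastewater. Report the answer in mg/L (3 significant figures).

4.40 mg/L

22 µg/L = 0.022 mg/L.
Mass balance: 0.0655·6.06 = 0.0602·Cₑ + 6·0.022.
Cₑ = (0.3969 − 0.132) / 0.0602 = 4.401 mg/L.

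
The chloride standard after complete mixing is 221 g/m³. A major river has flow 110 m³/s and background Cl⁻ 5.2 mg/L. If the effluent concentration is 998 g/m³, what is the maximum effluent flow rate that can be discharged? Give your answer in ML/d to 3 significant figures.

Mass balance at complete mixing: C_std·(Q_w + Q_r) = Q_w·C_e + Q_r·C_b.
Rearranging, Q_w = Q_r·(C_std − C_b)/(C_e − C_std) = 110·(221 − 5.2) / (998 − 221) = 30.55 m³/s.
= 2640 ML/d.

2640 ML/d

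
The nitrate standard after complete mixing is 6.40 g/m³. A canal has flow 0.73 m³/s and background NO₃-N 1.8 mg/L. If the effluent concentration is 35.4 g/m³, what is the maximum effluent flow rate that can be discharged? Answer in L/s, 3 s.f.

116 L/s

Mass balance at complete mixing: C_std·(Q_w + Q_r) = Q_w·C_e + Q_r·C_b.
Rearranging, Q_w = Q_r·(C_std − C_b)/(C_e − C_std) = 0.73·(6.4 − 1.8) / (35.4 − 6.4) = 0.1158 m³/s.
= 115.8 L/s.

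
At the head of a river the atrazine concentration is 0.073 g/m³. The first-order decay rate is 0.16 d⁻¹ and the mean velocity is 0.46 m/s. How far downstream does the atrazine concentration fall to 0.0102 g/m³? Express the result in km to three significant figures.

From C = C₀·e^(−kt), t = ln(C₀/C)/k = ln(0.073/0.0102)/0.16 = 1.968/0.16 = 12.3 d.
Distance = v·t = 0.46 m/s × 1.063e+06 s = 4.889e+05 m = 488.9 km.

489 km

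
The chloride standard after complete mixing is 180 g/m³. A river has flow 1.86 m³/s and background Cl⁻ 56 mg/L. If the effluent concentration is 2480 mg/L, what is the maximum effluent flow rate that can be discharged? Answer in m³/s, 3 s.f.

Mass balance at complete mixing: C_std·(Q_w + Q_r) = Q_w·C_e + Q_r·C_b.
Rearranging, Q_w = Q_r·(C_std − C_b)/(C_e − C_std) = 1.86·(180 − 56) / (2480 − 180) = 0.1003 m³/s.

0.100 m³/s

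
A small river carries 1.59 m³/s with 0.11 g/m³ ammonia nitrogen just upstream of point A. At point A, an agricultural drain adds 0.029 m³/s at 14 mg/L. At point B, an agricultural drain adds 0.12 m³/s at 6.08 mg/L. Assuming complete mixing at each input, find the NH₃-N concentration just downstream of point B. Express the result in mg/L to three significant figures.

After input A: C = (1.59·0.11 + 0.029·14) / 1.619 = 0.3588 mg/L.
After input B: C = (1.619·0.3588 + 0.12·6.08) / 1.739 = 0.7536 mg/L.

0.754 mg/L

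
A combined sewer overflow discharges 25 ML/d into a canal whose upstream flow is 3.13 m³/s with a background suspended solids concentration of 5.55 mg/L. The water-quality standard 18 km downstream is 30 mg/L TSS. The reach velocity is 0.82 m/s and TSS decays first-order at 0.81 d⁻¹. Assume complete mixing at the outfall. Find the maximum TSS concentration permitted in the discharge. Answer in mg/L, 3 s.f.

375 mg/L

25 ML/d = 0.2894 m³/s.
Travel time to the compliance point: t = 1.8e+04/0.82 = 2.195e+04 s = 0.2541 d; decay factor exp(−0.81·0.2541) = 0.814.
So the concentration just after mixing may be at most 30/0.814 = 36.85 mg/L.
Mass balance: 36.85·3.419 = 0.2894·Cₑ + 3.13·5.55.
Cₑ = (126 − 17.37) / 0.2894 = 375.5 mg/L.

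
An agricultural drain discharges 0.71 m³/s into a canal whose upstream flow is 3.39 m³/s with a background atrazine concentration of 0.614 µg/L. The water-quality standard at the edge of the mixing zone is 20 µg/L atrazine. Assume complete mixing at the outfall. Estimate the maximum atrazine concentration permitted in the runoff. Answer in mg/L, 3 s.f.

0.614 µg/L = 0.000614 mg/L.
20 µg/L = 0.02 mg/L.
Mass balance: 0.02·4.1 = 0.71·Cₑ + 3.39·0.000614.
Cₑ = (0.082 − 0.002081) / 0.71 = 0.1126 mg/L.

0.113 mg/L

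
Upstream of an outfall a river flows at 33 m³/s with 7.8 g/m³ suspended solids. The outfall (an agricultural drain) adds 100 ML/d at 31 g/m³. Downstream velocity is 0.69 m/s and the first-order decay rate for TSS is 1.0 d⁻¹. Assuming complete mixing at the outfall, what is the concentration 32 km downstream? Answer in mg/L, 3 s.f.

5.02 mg/L

100 ML/d = 1.157 m³/s.
After complete mixing, C₀ = (1.157·31 + 33·7.8) / 34.16 = 8.586 mg/L.
Travel time t = 3.2e+04 m / 0.69 m/s = 4.638e+04 s = 0.5368 d.
C = 8.586·exp(−1.0·0.5368) = 8.586·0.5846 = 5.02 mg/L.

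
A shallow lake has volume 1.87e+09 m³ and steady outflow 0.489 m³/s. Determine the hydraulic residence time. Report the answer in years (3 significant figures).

Q = 0.489 m³/s × 3.156e+07 s/yr = 1.543e+07 m³/yr.
Hydraulic residence time τ = V/Q = 1.87e+09/1.543e+07 = 121.2 yr.

121 yr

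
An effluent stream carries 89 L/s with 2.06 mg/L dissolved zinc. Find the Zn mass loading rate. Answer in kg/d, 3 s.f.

89 L/s = 0.089 m³/s.
Mass flux = Q·C = 0.089 m³/s × 2.06 g/m³ = 0.1833 g/s.
= 0.1833 g/s × 86.4 = 15.84 kg/d.

15.8 kg/d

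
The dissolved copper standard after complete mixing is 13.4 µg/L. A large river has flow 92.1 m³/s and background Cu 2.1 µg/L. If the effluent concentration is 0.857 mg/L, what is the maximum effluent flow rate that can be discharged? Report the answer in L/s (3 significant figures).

1230 L/s

2.1 µg/L = 0.0021 mg/L.
13.4 µg/L = 0.0134 mg/L.
Mass balance at complete mixing: C_std·(Q_w + Q_r) = Q_w·C_e + Q_r·C_b.
Rearranging, Q_w = Q_r·(C_std − C_b)/(C_e − C_std) = 92.1·(0.0134 − 0.0021) / (0.857 − 0.0134) = 1.234 m³/s.
= 1234 L/s.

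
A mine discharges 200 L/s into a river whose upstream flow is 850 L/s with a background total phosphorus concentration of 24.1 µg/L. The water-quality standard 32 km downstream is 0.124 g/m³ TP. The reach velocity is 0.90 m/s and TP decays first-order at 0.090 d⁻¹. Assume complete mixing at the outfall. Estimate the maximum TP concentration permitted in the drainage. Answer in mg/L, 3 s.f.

200 L/s = 0.2 m³/s.
850 L/s = 0.85 m³/s.
24.1 µg/L = 0.0241 mg/L.
Travel time to the compliance point: t = 3.2e+04/0.90 = 3.556e+04 s = 0.4115 d; decay factor exp(−0.090·0.4115) = 0.9636.
So the concentration just after mixing may be at most 0.124/0.9636 = 0.1287 mg/L.
Mass balance: 0.1287·1.05 = 0.2·Cₑ + 0.85·0.0241.
Cₑ = (0.1351 − 0.02049) / 0.2 = 0.5731 mg/L.

0.573 mg/L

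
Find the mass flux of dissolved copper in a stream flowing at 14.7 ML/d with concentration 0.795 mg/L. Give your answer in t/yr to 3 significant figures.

4.27 t/yr

14.7 ML/d = 0.1701 m³/s.
Mass flux = Q·C = 0.1701 m³/s × 0.795 g/m³ = 0.1353 g/s.
= 0.1353 g/s × 31.56 = 4.268 t/yr.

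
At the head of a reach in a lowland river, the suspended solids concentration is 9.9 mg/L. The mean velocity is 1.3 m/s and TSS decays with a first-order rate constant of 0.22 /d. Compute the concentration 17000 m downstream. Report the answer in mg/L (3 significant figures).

9.58 mg/L

Travel time t = 17000 m / 1.3 m/s = 1.7e+04/1.3 = 1.308e+04 s = 0.1514 d.
First-order decay: C = 9.9·exp(−0.22·0.1514) = 9.9·0.9673 = 9.576 mg/L.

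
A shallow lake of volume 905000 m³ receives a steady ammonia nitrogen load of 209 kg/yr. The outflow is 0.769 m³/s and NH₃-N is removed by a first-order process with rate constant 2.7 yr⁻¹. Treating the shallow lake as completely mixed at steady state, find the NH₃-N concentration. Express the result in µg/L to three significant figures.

7.82 µg/L

Outflow Q = 0.769 m³/s × 3.156e+07 s/yr = 2.427e+07 m³/yr.
Steady-state CSTR mass balance: W = Q·C + k·V·C, so C = W/(Q + kV).
Q + kV = 2.427e+07 + 2.7·905000 = 2.671e+07 m³/yr.
C = 209/2.671e+07 = 7.824e-06 kg/m³ = 0.007824 mg/L = 7.824 µg/L.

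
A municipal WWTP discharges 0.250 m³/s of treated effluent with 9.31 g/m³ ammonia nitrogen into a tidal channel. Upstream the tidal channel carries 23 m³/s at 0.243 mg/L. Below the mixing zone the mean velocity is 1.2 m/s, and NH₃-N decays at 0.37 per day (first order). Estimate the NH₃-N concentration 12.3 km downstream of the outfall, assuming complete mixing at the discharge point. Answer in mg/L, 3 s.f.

After complete mixing, C₀ = (0.25·9.31 + 23·0.243) / 23.25 = 0.3405 mg/L.
Travel time t = 1.23e+04 m / 1.2 m/s = 1.025e+04 s = 0.1186 d.
C = 0.3405·exp(−0.37·0.1186) = 0.3405·0.9571 = 0.3259 mg/L.

0.326 mg/L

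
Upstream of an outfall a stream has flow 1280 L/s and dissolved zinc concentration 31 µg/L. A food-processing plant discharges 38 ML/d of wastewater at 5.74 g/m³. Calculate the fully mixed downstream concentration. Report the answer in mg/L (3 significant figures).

1.49 mg/L

38 ML/d = 0.4398 m³/s.
1280 L/s = 1.28 m³/s.
31 µg/L = 0.031 mg/L.
By mass balance at complete mixing, C = (0.4398·5.74 + 1.28·0.031) / (0.4398 + 1.28) = 2.564/1.72 = 1.491 mg/L.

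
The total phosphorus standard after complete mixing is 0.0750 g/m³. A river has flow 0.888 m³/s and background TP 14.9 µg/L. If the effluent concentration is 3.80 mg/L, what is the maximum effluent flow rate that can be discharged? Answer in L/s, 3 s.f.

14.9 µg/L = 0.0149 mg/L.
Mass balance at complete mixing: C_std·(Q_w + Q_r) = Q_w·C_e + Q_r·C_b.
Rearranging, Q_w = Q_r·(C_std − C_b)/(C_e − C_std) = 0.888·(0.075 − 0.0149) / (3.8 − 0.075) = 0.01433 m³/s.
= 14.33 L/s.

14.3 L/s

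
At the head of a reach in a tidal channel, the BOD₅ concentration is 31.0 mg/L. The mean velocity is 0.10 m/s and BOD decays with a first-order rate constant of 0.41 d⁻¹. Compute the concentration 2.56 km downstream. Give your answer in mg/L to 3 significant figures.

Travel time t = 2.56 km / 0.10 m/s = 2560/0.10 = 2.56e+04 s = 0.2963 d.
First-order decay: C = 31.0·exp(−0.41·0.2963) = 31.0·0.8856 = 27.45 mg/L.

27.5 mg/L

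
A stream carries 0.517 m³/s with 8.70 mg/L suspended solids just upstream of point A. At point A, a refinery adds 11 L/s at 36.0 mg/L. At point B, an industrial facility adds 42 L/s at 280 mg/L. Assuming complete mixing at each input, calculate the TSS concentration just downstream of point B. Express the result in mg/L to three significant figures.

11 L/s = 0.011 m³/s.
After input A: C = (0.517·8.7 + 0.011·36) / 0.528 = 9.269 mg/L.
42 L/s = 0.042 m³/s.
After input B: C = (0.528·9.269 + 0.042·280) / 0.57 = 29.22 mg/L.

29.2 mg/L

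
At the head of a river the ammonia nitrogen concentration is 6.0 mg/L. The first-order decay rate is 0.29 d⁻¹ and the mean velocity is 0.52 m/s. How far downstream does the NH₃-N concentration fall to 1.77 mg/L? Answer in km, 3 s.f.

From C = C₀·e^(−kt), t = ln(C₀/C)/k = ln(6.0/1.77)/0.29 = 1.221/0.29 = 4.21 d.
Distance = v·t = 0.52 m/s × 3.637e+05 s = 1.891e+05 m = 189.1 km.

189 km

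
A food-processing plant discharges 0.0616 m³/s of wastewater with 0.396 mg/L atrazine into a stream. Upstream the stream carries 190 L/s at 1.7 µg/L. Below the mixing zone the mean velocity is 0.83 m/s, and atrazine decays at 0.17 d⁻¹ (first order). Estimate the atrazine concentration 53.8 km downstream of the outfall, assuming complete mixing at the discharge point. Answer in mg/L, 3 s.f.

190 L/s = 0.19 m³/s.
1.7 µg/L = 0.0017 mg/L.
After complete mixing, C₀ = (0.0616·0.396 + 0.19·0.0017) / 0.2516 = 0.09824 mg/L.
Travel time t = 5.38e+04 m / 0.83 m/s = 6.482e+04 s = 0.7502 d.
C = 0.09824·exp(−0.17·0.7502) = 0.09824·0.8803 = 0.08647 mg/L.

0.0865 mg/L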